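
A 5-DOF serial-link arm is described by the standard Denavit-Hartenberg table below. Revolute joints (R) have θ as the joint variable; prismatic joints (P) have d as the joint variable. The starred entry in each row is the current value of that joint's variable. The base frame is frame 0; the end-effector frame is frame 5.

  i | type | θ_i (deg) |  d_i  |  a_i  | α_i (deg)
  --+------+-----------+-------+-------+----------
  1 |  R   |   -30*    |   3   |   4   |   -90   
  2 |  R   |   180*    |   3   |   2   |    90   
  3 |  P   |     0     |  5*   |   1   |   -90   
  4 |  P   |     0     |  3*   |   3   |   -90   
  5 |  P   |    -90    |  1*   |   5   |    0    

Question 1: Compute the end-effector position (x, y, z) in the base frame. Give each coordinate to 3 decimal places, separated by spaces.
after link 1: o_1 = (3.4641, -2.0000, 3.0000)
after link 2: o_2 = (3.2321, 1.5981, 3.0000)
after link 3: o_3 = (2.3660, 2.0981, -2.0000)
after link 4: o_4 = (1.2679, 6.1962, -2.0000)
after link 5: o_5 = (3.7679, 10.5263, -1.0000)

3.768 10.526 -1.000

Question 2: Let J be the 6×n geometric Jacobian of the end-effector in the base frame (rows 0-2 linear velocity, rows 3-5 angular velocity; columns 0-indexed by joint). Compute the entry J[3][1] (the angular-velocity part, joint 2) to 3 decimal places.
axis z_1 = (0.5000,0.8660,0.0000); lever o_n−o_1 = (0.3038,12.5263,-4.0000)
cross product → J_v[:, 1] = (-3.4641,2.0000,6.0000)
J_ω[:, 1] = z_1
entry J[3][1] = 0.5000

0.500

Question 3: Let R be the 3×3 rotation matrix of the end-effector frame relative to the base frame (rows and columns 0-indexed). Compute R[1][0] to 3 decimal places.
0.866

End-effector x-axis (col 0 of R) = (0.5000,0.8660,-0.0000)
R[1][0] = 0.8660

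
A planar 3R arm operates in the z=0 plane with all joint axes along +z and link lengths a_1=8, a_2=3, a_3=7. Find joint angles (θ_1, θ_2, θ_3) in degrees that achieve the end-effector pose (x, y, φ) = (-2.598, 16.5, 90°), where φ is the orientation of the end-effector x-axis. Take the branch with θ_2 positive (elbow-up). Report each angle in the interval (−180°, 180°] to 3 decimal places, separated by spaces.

wrist centre = target − a_3·(cos φ, sin φ) = (-2.5980, 9.5000)
cos θ_2 = (96.9996−8²−3²)/(2·8·3) = 0.5000; θ_2 = 60.0005° (elbow-up)
β = atan2(9.5000,-2.5980) = 105.2949°; ψ = atan2(2.5981,9.5000) = 15.2955°
θ_1 = β − ψ = 89.9995°
θ_3 = φ − θ_1 − θ_2 = -60.0000° (wrapped to (-180°,180°])

89.999 60.001 -60.000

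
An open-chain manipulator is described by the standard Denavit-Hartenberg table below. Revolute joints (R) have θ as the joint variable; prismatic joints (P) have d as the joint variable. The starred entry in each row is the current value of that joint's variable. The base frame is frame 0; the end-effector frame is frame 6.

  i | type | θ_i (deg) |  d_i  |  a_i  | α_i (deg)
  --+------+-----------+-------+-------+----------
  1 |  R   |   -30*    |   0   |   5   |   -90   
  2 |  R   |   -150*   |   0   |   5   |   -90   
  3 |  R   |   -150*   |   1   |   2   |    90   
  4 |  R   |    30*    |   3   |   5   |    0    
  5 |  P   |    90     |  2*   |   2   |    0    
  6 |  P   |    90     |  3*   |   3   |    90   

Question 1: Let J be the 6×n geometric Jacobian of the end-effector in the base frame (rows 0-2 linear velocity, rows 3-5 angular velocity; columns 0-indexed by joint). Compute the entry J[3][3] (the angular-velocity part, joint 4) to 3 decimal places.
-0.058

axis z_3 = (-0.0580,-0.9665,-0.2500); lever o_n−o_3 = (1.3774,-8.3726,0.0490)
cross product → J_v[:, 3] = (-2.1405,-0.3415,1.8170)
J_ω[:, 3] = z_3
entry J[3][3] = -0.0580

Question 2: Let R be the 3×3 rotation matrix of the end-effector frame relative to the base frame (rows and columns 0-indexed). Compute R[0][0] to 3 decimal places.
End-effector x-axis (col 0 of R) = (-0.9955,0.0748,-0.0580)
R[0][0] = -0.9955

-0.996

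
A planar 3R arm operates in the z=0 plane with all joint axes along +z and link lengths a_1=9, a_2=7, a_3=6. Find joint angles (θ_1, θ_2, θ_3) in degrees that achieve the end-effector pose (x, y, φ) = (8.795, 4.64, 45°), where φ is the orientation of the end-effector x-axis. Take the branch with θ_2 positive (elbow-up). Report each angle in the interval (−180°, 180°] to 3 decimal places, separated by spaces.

wrist centre = target − a_3·(cos φ, sin φ) = (4.5524, 0.3974)
cos θ_2 = (20.8819−9²−7²)/(2·9·7) = -0.8660; θ_2 = 149.9990° (elbow-up)
β = atan2(0.3974,4.5524) = 4.9885°; ψ = atan2(3.5001,2.9379) = 49.9909°
θ_1 = β − ψ = -45.0024°
θ_3 = φ − θ_1 − θ_2 = -59.9966° (wrapped to (-180°,180°])

-45.002 149.999 -59.997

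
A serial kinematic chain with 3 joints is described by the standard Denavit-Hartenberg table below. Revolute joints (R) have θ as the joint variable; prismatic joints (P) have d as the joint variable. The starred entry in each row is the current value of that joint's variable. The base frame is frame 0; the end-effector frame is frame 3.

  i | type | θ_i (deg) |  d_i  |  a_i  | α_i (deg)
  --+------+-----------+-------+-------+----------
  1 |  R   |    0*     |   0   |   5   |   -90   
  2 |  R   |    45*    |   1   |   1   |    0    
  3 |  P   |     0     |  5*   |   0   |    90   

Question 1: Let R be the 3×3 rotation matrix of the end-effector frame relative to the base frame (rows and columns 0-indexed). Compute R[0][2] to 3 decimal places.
End-effector z-axis (col 2 of R) = (0.7071,0.0000,0.7071)
R[0][2] = 0.7071

0.707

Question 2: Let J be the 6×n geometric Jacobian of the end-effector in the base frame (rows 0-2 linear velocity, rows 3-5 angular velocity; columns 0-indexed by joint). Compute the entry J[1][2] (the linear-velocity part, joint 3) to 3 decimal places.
1.000

prismatic axis z_2 = (0.0000,1.0000,0.0000)
J_v[:, 2] = z_2; J_ω[:, 2] = (0,0,0)
entry J[1][2] = 1.0000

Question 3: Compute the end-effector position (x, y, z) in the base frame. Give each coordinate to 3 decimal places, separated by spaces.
after link 1: o_1 = (5.0000, 0.0000, 0.0000)
after link 2: o_2 = (5.7071, 1.0000, -0.7071)
after link 3: o_3 = (5.7071, 6.0000, -0.7071)

5.707 6.000 -0.707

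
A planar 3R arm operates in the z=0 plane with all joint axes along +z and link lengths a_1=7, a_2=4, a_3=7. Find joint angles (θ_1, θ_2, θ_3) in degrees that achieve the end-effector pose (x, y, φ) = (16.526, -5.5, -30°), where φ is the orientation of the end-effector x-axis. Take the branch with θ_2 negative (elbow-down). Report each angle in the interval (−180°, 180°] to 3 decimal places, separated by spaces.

wrist centre = target − a_3·(cos φ, sin φ) = (10.4638, -2.0000)
cos θ_2 = (113.4916−7²−4²)/(2·7·4) = 0.8659; θ_2 = -30.0120° (elbow-down)
β = atan2(-2.0000,10.4638) = -10.8207°; ψ = atan2(-2.0007,10.4637) = -10.8247°
θ_1 = β − ψ = 0.0040°
θ_3 = φ − θ_1 − θ_2 = 0.0080° (wrapped to (-180°,180°])

0.004 -30.012 0.008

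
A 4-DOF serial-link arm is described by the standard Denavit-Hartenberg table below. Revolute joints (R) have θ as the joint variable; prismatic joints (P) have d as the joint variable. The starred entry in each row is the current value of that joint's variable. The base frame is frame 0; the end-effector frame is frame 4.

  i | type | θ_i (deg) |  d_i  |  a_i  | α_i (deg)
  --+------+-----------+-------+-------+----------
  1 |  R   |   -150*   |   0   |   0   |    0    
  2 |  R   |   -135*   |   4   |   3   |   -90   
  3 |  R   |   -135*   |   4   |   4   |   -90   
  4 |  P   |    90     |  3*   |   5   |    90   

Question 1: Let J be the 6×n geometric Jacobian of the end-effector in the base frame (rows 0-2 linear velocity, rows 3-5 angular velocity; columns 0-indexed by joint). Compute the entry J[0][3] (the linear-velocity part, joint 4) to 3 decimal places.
0.183

prismatic axis z_3 = (0.1830,0.6830,0.7071)
J_v[:, 3] = z_3; J_ω[:, 3] = (0,0,0)
entry J[0][3] = 0.1830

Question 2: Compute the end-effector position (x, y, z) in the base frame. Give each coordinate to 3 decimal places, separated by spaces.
1.559 1.956 8.950

after link 1: o_1 = (0.0000, 0.0000, 0.0000)
after link 2: o_2 = (0.7765, 2.8978, 4.0000)
after link 3: o_3 = (-3.8193, 1.2010, 6.8284)
after link 4: o_4 = (1.5594, 1.9559, 8.9497)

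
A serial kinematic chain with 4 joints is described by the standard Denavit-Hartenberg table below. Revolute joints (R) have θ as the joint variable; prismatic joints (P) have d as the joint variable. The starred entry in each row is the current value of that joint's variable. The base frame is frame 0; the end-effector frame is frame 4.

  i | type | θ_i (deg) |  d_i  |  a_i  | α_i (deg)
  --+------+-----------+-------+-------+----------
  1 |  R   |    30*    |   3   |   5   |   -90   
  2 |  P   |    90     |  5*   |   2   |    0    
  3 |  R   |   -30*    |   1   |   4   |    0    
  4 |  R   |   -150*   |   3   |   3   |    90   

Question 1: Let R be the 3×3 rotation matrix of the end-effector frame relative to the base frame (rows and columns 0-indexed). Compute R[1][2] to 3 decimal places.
End-effector z-axis (col 2 of R) = (-0.8660,-0.5000,-0.0000)
R[1][2] = -0.5000

-0.500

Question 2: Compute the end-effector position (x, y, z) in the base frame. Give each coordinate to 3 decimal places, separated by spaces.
1.562 11.294 0.536

after link 1: o_1 = (4.3301, 2.5000, 3.0000)
after link 2: o_2 = (1.8301, 6.8301, 1.0000)
after link 3: o_3 = (3.0622, 8.6962, -2.4641)
after link 4: o_4 = (1.5622, 11.2942, 0.5359)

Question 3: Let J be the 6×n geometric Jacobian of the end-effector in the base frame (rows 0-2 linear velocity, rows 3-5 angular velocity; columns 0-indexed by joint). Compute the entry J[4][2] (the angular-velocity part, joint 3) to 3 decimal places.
0.866

axis z_2 = (-0.5000,0.8660,0.0000); lever o_n−o_2 = (-0.2679,4.4641,-0.4641)
cross product → J_v[:, 2] = (-0.4019,-0.2321,-2.0000)
J_ω[:, 2] = z_2
entry J[4][2] = 0.8660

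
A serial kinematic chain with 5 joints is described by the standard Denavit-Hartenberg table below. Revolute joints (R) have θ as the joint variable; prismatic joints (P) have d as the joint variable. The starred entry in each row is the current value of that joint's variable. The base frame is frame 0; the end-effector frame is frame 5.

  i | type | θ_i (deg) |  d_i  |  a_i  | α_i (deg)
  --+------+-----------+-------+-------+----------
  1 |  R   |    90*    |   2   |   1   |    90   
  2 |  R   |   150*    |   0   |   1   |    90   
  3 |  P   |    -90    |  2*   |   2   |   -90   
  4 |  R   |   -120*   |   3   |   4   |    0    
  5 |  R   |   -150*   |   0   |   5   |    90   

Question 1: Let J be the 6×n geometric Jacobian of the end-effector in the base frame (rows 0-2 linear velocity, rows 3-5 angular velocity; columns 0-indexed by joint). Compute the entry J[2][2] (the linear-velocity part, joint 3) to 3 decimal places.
prismatic axis z_2 = (0.0000,0.5000,0.8660)
J_v[:, 2] = z_2; J_ω[:, 2] = (0,0,0)
entry J[2][2] = 0.8660

0.866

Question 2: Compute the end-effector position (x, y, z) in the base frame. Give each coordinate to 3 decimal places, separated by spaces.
-0.000 -2.232 4.402

after link 1: o_1 = (0.0000, 1.0000, 2.0000)
after link 2: o_2 = (-0.0000, 0.1340, 2.5000)
after link 3: o_3 = (-2.0000, 1.1340, 4.2321)
after link 4: o_4 = (-0.0000, 0.2679, 8.7321)
after link 5: o_5 = (-0.0000, -2.2321, 4.4019)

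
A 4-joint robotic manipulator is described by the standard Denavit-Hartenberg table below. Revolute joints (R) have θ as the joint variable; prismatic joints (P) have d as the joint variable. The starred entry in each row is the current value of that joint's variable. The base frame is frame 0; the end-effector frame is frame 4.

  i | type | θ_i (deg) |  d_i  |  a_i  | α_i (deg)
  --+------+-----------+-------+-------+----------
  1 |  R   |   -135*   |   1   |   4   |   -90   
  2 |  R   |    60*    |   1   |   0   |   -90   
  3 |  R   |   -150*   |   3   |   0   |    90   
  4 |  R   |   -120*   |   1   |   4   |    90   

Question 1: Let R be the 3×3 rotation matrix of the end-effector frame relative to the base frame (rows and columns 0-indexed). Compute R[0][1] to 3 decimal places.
End-effector y-axis (col 1 of R) = (-0.4356,0.7891,0.4330)
R[0][1] = -0.4356

-0.436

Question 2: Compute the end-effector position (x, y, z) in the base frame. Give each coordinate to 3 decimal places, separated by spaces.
-4.161 -2.936 0.165

after link 1: o_1 = (-2.8284, -2.8284, 1.0000)
after link 2: o_2 = (-2.1213, -3.5355, 1.0000)
after link 3: o_3 = (-0.2842, -1.6984, -0.5000)
after link 4: o_4 = (-4.1606, -2.9359, 0.1651)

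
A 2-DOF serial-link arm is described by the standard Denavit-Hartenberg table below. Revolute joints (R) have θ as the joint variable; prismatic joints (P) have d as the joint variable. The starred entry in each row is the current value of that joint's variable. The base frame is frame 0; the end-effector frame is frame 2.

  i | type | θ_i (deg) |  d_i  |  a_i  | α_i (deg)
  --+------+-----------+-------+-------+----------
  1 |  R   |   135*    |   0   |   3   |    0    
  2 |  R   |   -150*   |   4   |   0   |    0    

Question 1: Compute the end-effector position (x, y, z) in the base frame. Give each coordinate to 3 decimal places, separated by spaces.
-2.121 2.121 4.000

after link 1: o_1 = (-2.1213, 2.1213, 0.0000)
after link 2: o_2 = (-2.1213, 2.1213, 4.0000)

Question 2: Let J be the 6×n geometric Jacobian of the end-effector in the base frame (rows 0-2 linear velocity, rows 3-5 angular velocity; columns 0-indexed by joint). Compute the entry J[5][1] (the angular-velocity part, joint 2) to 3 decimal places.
axis z_1 = (0.0000,0.0000,1.0000); lever o_n−o_1 = (0.0000,0.0000,4.0000)
cross product → J_v[:, 1] = (0.0000,0.0000,0.0000)
J_ω[:, 1] = z_1
entry J[5][1] = 1.0000

1.000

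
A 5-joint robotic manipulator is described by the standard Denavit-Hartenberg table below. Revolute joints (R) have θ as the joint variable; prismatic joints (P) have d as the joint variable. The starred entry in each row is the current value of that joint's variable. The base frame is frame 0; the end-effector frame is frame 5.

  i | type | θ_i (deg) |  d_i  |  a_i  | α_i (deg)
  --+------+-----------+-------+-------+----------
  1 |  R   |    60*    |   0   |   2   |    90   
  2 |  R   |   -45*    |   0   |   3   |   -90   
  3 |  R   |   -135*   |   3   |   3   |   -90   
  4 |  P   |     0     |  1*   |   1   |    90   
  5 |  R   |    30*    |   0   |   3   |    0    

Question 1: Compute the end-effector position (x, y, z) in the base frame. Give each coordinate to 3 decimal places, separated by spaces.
after link 1: o_1 = (1.0000, 1.7321, 0.0000)
after link 2: o_2 = (2.0607, 3.5692, -2.1213)
after link 3: o_3 = (4.2084, 3.0466, 1.5000)
after link 4: o_4 = (5.4332, 2.3395, 1.5000)
after link 5: o_5 = (7.6682, 0.4151, 2.0490)

7.668 0.415 2.049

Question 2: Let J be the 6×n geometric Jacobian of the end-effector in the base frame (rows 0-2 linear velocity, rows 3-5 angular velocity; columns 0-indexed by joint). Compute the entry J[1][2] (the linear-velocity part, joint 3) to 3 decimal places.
axis z_2 = (0.3536,0.6124,0.7071); lever o_n−o_2 = (5.6076,-3.1541,4.1704)
cross product → J_v[:, 2] = (4.7841,2.4907,-4.5490)
J_ω[:, 2] = z_2
entry J[1][2] = 2.4907

2.491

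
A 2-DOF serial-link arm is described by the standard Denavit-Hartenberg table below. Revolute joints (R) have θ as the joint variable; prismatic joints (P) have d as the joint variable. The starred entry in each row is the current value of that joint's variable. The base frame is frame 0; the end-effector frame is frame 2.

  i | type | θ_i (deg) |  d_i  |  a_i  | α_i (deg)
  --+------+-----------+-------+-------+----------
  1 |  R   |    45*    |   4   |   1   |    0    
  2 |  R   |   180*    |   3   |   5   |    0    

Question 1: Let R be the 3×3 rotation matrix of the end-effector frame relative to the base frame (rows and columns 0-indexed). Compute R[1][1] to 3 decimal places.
End-effector y-axis (col 1 of R) = (0.7071,-0.7071,0.0000)
R[1][1] = -0.7071

-0.707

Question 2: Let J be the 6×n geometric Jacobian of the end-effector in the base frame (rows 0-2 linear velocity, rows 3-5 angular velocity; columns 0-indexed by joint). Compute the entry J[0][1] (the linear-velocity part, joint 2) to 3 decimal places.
axis z_1 = (0.0000,0.0000,1.0000); lever o_n−o_1 = (-3.5355,-3.5355,3.0000)
cross product → J_v[:, 1] = (3.5355,-3.5355,0.0000)
J_ω[:, 1] = z_1
entry J[0][1] = 3.5355

3.536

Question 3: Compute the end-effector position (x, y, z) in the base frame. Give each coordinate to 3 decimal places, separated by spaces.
-2.828 -2.828 7.000

after link 1: o_1 = (0.7071, 0.7071, 4.0000)
after link 2: o_2 = (-2.8284, -2.8284, 7.0000)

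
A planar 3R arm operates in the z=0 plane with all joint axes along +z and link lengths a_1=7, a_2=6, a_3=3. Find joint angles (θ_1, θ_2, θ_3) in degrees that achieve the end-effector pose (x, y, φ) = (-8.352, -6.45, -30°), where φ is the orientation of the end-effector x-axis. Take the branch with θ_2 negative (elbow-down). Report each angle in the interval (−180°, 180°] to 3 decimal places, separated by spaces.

wrist centre = target − a_3·(cos φ, sin φ) = (-10.9501, -4.9500)
cos θ_2 = (144.4067−7²−6²)/(2·7·6) = 0.7072; θ_2 = -44.9906° (elbow-down)
β = atan2(-4.9500,-10.9501) = -155.6746°; ψ = atan2(-4.2419,11.2433) = -20.6708°
θ_1 = β − ψ = -135.0038°
θ_3 = φ − θ_1 − θ_2 = 149.9944° (wrapped to (-180°,180°])

-135.004 -44.991 149.994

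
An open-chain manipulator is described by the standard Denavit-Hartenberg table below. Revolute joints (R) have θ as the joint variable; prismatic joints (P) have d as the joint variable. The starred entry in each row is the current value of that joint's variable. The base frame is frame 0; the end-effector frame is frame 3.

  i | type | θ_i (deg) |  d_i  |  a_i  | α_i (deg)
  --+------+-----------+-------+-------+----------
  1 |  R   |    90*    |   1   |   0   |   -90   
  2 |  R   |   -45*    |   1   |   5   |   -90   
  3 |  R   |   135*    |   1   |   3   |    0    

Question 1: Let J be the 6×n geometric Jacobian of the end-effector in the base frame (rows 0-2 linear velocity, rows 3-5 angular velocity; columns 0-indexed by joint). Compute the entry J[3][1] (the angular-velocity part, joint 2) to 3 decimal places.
axis z_1 = (-1.0000,0.0000,0.0000); lever o_n−o_1 = (1.1213,2.7426,1.3284)
cross product → J_v[:, 1] = (-0.0000,1.3284,-2.7426)
J_ω[:, 1] = z_1
entry J[3][1] = -1.0000

-1.000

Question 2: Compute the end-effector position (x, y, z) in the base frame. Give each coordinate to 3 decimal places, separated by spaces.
1.121 2.743 2.328

after link 1: o_1 = (0.0000, 0.0000, 1.0000)
after link 2: o_2 = (-1.0000, 3.5355, 4.5355)
after link 3: o_3 = (1.1213, 2.7426, 2.3284)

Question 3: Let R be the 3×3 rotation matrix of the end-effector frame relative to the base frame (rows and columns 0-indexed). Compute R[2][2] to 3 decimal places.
-0.707

End-effector z-axis (col 2 of R) = (-0.0000,0.7071,-0.7071)
R[2][2] = -0.7071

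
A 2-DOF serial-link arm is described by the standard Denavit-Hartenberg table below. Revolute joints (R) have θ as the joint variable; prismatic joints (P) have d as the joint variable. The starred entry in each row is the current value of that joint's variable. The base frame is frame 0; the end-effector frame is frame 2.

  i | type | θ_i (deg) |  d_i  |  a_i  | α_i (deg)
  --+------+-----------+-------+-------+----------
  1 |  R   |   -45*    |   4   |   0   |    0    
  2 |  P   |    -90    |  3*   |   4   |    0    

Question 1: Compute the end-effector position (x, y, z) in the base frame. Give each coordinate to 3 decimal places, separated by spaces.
after link 1: o_1 = (0.0000, 0.0000, 4.0000)
after link 2: o_2 = (-2.8284, -2.8284, 7.0000)

-2.828 -2.828 7.000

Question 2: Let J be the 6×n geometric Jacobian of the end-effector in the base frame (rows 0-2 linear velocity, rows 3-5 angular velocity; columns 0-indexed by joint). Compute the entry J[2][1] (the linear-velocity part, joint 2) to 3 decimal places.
prismatic axis z_1 = (0.0000,0.0000,1.0000)
J_v[:, 1] = z_1; J_ω[:, 1] = (0,0,0)
entry J[2][1] = 1.0000

1.000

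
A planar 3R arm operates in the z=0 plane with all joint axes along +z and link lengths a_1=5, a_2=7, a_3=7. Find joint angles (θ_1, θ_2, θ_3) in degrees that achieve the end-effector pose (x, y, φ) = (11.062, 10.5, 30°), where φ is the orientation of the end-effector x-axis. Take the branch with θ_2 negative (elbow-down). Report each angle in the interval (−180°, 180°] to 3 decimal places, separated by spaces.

wrist centre = target − a_3·(cos φ, sin φ) = (4.9998, 7.0000)
cos θ_2 = (73.9982−5²−7²)/(2·5·7) = -0.0000; θ_2 = -90.0015° (elbow-down)
β = atan2(7.0000,4.9998) = 54.4633°; ψ = atan2(-7.0000,4.9998) = -54.4633°
θ_1 = β − ψ = 108.9266°
θ_3 = φ − θ_1 − θ_2 = 11.0749° (wrapped to (-180°,180°])

108.927 -90.001 11.075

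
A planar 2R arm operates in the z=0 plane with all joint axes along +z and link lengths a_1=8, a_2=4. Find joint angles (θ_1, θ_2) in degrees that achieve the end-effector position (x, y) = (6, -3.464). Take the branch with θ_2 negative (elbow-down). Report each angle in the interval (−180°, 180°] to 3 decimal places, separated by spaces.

0.001 -120.001

cos θ_2 = (47.9993−8²−4²)/(2·8·4) = -0.5000; θ_2 = -120.0007° (elbow-down)
β = atan2(-3.4640,6.0000) = -29.9993°; ψ = atan2(-3.4641,6.0000) = -30.0000°
θ_1 = β − ψ = 0.0007°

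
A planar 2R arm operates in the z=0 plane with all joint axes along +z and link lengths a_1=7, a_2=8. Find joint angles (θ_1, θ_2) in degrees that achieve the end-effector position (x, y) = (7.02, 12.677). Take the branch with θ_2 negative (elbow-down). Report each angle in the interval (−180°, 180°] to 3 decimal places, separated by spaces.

cos θ_2 = (209.9867−7²−8²)/(2·7·8) = 0.8660; θ_2 = -30.0083° (elbow-down)
β = atan2(12.6770,7.0200) = 61.0241°; ψ = atan2(-4.0010,13.9276) = -16.0278°
θ_1 = β − ψ = 77.0520°

77.052 -30.008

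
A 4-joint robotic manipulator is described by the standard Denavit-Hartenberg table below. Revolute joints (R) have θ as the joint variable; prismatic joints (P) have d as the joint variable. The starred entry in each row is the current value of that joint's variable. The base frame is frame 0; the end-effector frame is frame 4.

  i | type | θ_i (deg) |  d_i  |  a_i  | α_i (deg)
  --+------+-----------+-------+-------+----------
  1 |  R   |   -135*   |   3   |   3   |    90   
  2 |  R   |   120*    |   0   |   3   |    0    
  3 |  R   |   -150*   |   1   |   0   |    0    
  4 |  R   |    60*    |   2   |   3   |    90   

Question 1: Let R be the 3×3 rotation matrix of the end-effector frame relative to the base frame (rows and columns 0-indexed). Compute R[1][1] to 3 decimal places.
0.707

End-effector y-axis (col 1 of R) = (-0.7071,0.7071,0.0000)
R[1][1] = 0.7071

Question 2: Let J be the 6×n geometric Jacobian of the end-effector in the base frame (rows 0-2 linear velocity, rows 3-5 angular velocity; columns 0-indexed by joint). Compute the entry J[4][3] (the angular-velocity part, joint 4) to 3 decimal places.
0.707

axis z_3 = (-0.7071,0.7071,0.0000); lever o_n−o_3 = (-3.2513,-0.4229,1.5000)
cross product → J_v[:, 3] = (1.0607,1.0607,2.5981)
J_ω[:, 3] = z_3
entry J[4][3] = 0.7071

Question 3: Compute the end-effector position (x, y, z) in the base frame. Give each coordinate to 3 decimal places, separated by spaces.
after link 1: o_1 = (-2.1213, -2.1213, 3.0000)
after link 2: o_2 = (-1.0607, -1.0607, 5.5981)
after link 3: o_3 = (-1.7678, -0.3536, 5.5981)
after link 4: o_4 = (-5.0191, -0.7765, 7.0981)

-5.019 -0.776 7.098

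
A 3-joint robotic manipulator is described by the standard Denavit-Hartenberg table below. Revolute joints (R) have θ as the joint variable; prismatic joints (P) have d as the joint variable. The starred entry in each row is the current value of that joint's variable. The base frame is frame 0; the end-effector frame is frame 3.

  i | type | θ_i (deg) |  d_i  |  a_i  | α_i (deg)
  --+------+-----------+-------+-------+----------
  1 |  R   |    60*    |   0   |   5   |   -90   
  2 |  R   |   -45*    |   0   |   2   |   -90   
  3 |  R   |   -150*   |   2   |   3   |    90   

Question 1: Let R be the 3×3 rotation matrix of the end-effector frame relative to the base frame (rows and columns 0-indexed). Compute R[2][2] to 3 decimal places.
-0.354

End-effector z-axis (col 2 of R) = (0.5732,-0.7392,-0.3536)
R[2][2] = -0.3536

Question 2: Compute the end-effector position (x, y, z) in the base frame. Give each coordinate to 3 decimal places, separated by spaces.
1.697 5.939 -1.837

after link 1: o_1 = (2.5000, 4.3301, 0.0000)
after link 2: o_2 = (3.2071, 5.5549, 1.4142)
after link 3: o_3 = (1.6966, 5.9386, -1.8371)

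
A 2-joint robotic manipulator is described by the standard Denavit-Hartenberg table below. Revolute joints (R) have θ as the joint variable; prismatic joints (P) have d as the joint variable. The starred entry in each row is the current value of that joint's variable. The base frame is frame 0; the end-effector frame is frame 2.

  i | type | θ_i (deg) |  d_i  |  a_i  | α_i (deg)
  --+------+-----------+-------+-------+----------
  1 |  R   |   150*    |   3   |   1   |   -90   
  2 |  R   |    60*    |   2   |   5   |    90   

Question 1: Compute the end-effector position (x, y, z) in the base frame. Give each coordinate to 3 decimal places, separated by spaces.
-4.031 0.018 -1.330

after link 1: o_1 = (-0.8660, 0.5000, 3.0000)
after link 2: o_2 = (-4.0311, 0.0179, -1.3301)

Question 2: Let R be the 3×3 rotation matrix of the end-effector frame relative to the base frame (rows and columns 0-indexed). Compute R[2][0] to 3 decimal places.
-0.866

End-effector x-axis (col 0 of R) = (-0.4330,0.2500,-0.8660)
R[2][0] = -0.8660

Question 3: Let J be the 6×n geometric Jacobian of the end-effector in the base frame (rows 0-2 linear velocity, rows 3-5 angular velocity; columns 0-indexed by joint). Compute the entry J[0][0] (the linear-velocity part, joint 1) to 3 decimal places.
axis z_0 = ẑ; lever o_n−o_0 = (-4.0311,0.0179,-1.3301)
cross product → J_v[:, 0] = (-0.0179,-4.0311,0.0000)
J_ω[:, 0] = z_0
entry J[0][0] = -0.0179

-0.018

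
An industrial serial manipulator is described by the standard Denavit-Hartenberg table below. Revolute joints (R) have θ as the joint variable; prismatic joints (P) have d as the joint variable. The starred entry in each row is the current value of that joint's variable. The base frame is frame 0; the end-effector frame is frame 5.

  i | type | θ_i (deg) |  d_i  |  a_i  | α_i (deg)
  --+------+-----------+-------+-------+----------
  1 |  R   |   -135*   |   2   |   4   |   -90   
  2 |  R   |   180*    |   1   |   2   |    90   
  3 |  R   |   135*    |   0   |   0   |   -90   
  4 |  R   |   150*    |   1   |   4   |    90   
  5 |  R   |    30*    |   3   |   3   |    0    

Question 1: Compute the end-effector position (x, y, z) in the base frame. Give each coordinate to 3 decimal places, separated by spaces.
-3.207 2.093 7.897

after link 1: o_1 = (-2.8284, -2.8284, 2.0000)
after link 2: o_2 = (-0.7071, -2.1213, 2.0000)
after link 3: o_3 = (-0.7071, -2.1213, 2.0000)
after link 4: o_4 = (-1.7071, 1.3428, 4.0000)
after link 5: o_5 = (-3.2071, 2.0928, 7.8971)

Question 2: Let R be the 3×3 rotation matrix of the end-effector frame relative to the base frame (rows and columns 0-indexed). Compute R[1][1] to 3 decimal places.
-0.433

End-effector y-axis (col 1 of R) = (-0.8660,-0.4330,-0.2500)
R[1][1] = -0.4330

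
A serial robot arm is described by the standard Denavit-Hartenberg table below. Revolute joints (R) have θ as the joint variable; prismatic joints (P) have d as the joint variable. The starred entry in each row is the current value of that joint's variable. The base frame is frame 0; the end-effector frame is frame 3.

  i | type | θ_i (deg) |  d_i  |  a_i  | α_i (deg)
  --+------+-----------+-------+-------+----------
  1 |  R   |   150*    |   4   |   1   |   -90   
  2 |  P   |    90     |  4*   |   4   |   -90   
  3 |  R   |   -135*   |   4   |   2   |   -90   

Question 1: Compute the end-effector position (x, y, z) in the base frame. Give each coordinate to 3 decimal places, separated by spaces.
-0.109 -6.189 1.414

after link 1: o_1 = (-0.8660, 0.5000, 4.0000)
after link 2: o_2 = (-2.8660, -2.9641, 0.0000)
after link 3: o_3 = (-0.1090, -6.1888, 1.4142)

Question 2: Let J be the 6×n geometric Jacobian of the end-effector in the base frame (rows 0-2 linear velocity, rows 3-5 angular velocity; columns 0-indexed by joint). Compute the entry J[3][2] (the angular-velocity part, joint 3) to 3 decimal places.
axis z_2 = (0.8660,-0.5000,-0.0000); lever o_n−o_2 = (2.7570,-3.2247,1.4142)
cross product → J_v[:, 2] = (-0.7071,-1.2247,-1.4142)
J_ω[:, 2] = z_2
entry J[3][2] = 0.8660

0.866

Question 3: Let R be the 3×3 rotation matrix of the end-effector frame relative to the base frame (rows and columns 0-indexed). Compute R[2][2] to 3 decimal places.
-0.707

End-effector z-axis (col 2 of R) = (-0.3536,-0.6124,-0.7071)
R[2][2] = -0.7071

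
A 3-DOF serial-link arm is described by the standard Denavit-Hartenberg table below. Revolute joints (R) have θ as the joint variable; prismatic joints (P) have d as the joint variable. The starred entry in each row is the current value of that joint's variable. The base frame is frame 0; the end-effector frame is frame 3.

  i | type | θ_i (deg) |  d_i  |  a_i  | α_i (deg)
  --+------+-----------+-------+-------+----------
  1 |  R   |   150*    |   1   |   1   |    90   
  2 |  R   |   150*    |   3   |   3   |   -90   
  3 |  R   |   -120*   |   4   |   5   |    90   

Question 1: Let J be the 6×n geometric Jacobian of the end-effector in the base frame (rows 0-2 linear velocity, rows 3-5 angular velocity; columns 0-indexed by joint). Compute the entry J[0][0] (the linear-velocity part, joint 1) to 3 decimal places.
-5.632

axis z_0 = ẑ; lever o_n−o_0 = (4.9061,5.6316,-2.2141)
cross product → J_v[:, 0] = (-5.6316,4.9061,0.0000)
J_ω[:, 0] = z_0
entry J[0][0] = -5.6316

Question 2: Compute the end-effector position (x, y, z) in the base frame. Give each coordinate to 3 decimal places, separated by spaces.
after link 1: o_1 = (-0.8660, 0.5000, 1.0000)
after link 2: o_2 = (2.8840, 1.7990, 2.5000)
after link 3: o_3 = (4.9061, 5.6316, -2.2141)

4.906 5.632 -2.214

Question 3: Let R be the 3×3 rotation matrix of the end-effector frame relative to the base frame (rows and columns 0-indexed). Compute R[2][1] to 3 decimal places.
End-effector y-axis (col 1 of R) = (0.4330,-0.2500,-0.8660)
R[2][1] = -0.8660

-0.866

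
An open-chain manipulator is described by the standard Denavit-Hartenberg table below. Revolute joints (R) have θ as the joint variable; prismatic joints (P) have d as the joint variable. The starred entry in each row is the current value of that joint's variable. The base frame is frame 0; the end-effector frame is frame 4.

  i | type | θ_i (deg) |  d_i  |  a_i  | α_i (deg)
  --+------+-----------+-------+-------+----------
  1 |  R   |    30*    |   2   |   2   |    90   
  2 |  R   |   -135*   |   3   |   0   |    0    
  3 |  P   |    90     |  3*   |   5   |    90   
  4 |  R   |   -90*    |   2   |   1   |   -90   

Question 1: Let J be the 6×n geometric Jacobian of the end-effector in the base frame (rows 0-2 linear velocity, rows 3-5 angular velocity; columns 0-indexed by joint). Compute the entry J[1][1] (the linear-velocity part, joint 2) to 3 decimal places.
2.475

axis z_1 = (0.5000,-0.8660,0.0000); lever o_n−o_1 = (4.3371,-3.2695,-4.9497)
cross product → J_v[:, 1] = (4.2866,2.4749,2.1213)
J_ω[:, 1] = z_1
entry J[1][1] = 2.4749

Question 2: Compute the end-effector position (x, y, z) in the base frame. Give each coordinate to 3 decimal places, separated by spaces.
6.069 -2.269 -2.950

after link 1: o_1 = (1.7321, 1.0000, 2.0000)
after link 2: o_2 = (3.2321, -1.5981, 2.0000)
after link 3: o_3 = (7.7939, -2.4284, -1.5355)
after link 4: o_4 = (6.0692, -2.2695, -2.9497)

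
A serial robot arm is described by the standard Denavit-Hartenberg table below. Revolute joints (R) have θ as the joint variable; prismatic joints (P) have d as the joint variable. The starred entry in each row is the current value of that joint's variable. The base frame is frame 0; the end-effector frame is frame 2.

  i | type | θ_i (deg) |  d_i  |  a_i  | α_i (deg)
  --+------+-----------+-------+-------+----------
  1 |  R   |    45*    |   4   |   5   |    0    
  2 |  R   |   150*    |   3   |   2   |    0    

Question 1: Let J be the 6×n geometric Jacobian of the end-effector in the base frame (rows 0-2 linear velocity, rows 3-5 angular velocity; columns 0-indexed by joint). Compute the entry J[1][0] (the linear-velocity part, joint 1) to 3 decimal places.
axis z_0 = ẑ; lever o_n−o_0 = (1.6037,3.0179,7.0000)
cross product → J_v[:, 0] = (-3.0179,1.6037,0.0000)
J_ω[:, 0] = z_0
entry J[1][0] = 1.6037

1.604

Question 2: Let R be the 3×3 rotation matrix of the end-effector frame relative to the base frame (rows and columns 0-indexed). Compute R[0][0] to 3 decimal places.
End-effector x-axis (col 0 of R) = (-0.9659,-0.2588,0.0000)
R[0][0] = -0.9659

-0.966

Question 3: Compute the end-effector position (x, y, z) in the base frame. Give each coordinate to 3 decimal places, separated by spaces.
after link 1: o_1 = (3.5355, 3.5355, 4.0000)
after link 2: o_2 = (1.6037, 3.0179, 7.0000)

1.604 3.018 7.000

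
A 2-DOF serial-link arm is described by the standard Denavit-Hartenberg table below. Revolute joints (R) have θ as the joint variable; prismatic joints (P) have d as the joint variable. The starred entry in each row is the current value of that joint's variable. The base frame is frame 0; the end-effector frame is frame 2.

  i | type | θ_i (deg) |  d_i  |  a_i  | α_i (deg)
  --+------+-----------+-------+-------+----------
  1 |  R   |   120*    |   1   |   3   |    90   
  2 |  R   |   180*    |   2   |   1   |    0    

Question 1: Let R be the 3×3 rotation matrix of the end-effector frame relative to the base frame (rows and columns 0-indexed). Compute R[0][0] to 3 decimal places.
0.500

End-effector x-axis (col 0 of R) = (0.5000,-0.8660,0.0000)
R[0][0] = 0.5000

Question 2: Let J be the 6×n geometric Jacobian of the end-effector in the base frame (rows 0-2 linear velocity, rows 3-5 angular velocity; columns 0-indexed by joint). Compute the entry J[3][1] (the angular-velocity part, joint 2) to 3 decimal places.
0.866

axis z_1 = (0.8660,0.5000,0.0000); lever o_n−o_1 = (2.2321,0.1340,0.0000)
cross product → J_v[:, 1] = (0.0000,-0.0000,-1.0000)
J_ω[:, 1] = z_1
entry J[3][1] = 0.8660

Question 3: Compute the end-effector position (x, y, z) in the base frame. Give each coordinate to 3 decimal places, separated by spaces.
0.732 2.732 1.000

after link 1: o_1 = (-1.5000, 2.5981, 1.0000)
after link 2: o_2 = (0.7321, 2.7321, 1.0000)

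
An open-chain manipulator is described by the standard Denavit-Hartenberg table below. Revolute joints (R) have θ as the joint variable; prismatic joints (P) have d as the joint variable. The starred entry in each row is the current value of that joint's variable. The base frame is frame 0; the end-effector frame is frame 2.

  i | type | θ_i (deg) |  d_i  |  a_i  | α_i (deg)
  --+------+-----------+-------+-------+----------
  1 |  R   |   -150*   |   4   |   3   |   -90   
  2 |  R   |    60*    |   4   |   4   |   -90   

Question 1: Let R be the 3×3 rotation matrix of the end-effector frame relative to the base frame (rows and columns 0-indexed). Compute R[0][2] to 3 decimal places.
0.750

End-effector z-axis (col 2 of R) = (0.7500,0.4330,-0.5000)
R[0][2] = 0.7500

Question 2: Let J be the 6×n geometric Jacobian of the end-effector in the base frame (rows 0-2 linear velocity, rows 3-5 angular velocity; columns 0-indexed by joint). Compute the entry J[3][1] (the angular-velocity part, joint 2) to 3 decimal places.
0.500

axis z_1 = (0.5000,-0.8660,0.0000); lever o_n−o_1 = (0.2679,-4.4641,-3.4641)
cross product → J_v[:, 1] = (3.0000,1.7321,-2.0000)
J_ω[:, 1] = z_1
entry J[3][1] = 0.5000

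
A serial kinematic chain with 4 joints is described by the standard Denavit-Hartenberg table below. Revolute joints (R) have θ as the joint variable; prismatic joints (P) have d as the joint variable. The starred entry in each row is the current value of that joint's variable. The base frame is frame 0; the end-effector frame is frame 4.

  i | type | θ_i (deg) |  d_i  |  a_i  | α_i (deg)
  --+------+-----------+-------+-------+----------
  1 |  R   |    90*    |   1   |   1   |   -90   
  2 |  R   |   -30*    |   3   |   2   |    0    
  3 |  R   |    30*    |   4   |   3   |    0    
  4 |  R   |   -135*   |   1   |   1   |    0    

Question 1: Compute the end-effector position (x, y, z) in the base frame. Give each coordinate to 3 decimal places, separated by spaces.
after link 1: o_1 = (0.0000, 1.0000, 1.0000)
after link 2: o_2 = (-3.0000, 2.7321, 2.0000)
after link 3: o_3 = (-7.0000, 5.7321, 2.0000)
after link 4: o_4 = (-8.0000, 5.0249, 2.7071)

-8.000 5.025 2.707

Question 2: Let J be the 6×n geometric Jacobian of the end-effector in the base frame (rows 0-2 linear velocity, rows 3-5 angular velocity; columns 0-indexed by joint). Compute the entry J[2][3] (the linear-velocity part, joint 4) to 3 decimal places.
axis z_3 = (-1.0000,0.0000,0.0000); lever o_n−o_3 = (-1.0000,-0.7071,0.7071)
cross product → J_v[:, 3] = (0.0000,0.7071,0.7071)
J_ω[:, 3] = z_3
entry J[2][3] = 0.7071

0.707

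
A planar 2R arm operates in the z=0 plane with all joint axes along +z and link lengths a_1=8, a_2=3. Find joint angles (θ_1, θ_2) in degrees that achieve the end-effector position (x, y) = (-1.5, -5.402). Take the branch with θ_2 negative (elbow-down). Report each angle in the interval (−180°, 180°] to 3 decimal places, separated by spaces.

cos θ_2 = (31.4316−8²−3²)/(2·8·3) = -0.8660; θ_2 = -149.9980° (elbow-down)
β = atan2(-5.4020,-1.5000) = -105.5186°; ψ = atan2(-1.5001,5.4020) = -15.5196°
θ_1 = β − ψ = -89.9991°

-89.999 -149.998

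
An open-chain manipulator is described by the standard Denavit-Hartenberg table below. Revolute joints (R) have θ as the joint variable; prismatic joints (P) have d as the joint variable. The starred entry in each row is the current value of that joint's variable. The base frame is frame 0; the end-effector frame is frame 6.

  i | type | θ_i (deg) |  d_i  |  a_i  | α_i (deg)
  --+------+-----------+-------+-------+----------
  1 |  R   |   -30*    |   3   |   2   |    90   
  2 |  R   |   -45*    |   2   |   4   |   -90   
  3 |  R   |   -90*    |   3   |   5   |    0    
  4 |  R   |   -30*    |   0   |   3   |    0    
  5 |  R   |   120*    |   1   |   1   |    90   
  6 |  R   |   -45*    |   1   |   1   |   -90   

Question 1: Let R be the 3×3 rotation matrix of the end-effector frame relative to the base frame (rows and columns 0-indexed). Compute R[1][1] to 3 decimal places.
0.866

End-effector y-axis (col 1 of R) = (0.5000,0.8660,-0.0000)
R[1][1] = 0.8660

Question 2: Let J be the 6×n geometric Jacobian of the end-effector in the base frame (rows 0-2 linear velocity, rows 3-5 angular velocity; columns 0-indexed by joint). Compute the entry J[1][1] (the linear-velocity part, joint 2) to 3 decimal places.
-0.323

axis z_1 = (-0.5000,-0.8660,0.0000); lever o_n−o_1 = (-0.7062,-11.8299,-0.6464)
cross product → J_v[:, 1] = (0.5598,-0.3232,5.3033)
J_ω[:, 1] = z_1
entry J[1][1] = -0.3232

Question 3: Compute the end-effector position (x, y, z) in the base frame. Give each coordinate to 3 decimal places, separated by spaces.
1.026 -12.830 2.354

after link 1: o_1 = (1.7321, -1.0000, 3.0000)
after link 2: o_2 = (3.1815, -4.1463, 0.1716)
after link 3: o_3 = (2.5187, -9.5371, 2.2929)
after link 4: o_4 = (0.3011, -11.2567, 3.3536)
after link 5: o_5 = (1.5258, -11.9638, 3.3536)
after link 6: o_6 = (1.0258, -12.8299, 2.3536)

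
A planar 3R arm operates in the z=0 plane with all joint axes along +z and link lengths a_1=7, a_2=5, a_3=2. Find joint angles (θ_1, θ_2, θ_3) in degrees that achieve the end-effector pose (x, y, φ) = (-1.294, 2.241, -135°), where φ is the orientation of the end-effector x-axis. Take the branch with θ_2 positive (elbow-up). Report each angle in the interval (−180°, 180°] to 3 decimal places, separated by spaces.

wrist centre = target − a_3·(cos φ, sin φ) = (0.1202, 3.6552)
cos θ_2 = (13.3750−7²−5²)/(2·7·5) = -0.8661; θ_2 = 150.0052° (elbow-up)
β = atan2(3.6552,0.1202) = 88.1163°; ψ = atan2(2.4996,2.6696) = 43.1160°
θ_1 = β − ψ = 45.0004°
θ_3 = φ − θ_1 − θ_2 = 29.9944° (wrapped to (-180°,180°])

45.000 150.005 29.994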